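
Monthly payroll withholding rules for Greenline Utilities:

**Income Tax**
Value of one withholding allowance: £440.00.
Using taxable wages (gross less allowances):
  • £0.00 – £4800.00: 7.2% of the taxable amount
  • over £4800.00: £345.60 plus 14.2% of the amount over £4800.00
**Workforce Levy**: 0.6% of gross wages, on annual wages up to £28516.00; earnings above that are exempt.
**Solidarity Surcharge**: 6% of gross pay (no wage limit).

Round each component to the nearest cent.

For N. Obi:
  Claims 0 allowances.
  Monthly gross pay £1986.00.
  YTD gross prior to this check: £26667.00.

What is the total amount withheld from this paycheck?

£273.24

Income Tax: taxable = £1986.00
  7.2% × £1986.00 = £142.99
Workforce Levy: cap £28516.00 − YTD £26667.00 = £1849.00 subject; 0.6% × £1849.00 = £11.09
Solidarity Surcharge: 6% × £1986.00 = £119.16
Total: £142.99 + £11.09 + £119.16 = £273.24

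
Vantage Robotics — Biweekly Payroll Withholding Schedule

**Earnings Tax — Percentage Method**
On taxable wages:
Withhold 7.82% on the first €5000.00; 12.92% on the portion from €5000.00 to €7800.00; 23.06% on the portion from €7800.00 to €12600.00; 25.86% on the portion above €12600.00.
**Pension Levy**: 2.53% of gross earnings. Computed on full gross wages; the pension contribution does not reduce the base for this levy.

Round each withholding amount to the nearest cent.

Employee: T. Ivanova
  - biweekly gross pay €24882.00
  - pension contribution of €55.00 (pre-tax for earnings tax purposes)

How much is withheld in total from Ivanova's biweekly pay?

€5651.05

Earnings Tax: taxable = €24882.00 − €55.00 = €24827.00
  €1859.64 + 25.86% × (€24827.00 − €12600.00) = €1859.64 + 25.86% × €12227.00 = €5021.54
Pension Levy: 2.53% × €24882.00 = €629.51
Total: €5021.54 + €629.51 = €5651.05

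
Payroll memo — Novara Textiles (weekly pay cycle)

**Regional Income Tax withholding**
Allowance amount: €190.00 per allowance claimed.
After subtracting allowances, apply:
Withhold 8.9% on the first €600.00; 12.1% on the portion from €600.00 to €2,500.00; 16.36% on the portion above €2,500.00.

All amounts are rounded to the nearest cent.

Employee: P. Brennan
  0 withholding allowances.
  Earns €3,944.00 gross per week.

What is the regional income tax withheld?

Regional Income Tax: taxable = €3,944.00
  €283.30 + 16.36% × (€3,944.00 − €2,500.00) = €283.30 + 16.36% × €1,444.00 = €519.54

€519.54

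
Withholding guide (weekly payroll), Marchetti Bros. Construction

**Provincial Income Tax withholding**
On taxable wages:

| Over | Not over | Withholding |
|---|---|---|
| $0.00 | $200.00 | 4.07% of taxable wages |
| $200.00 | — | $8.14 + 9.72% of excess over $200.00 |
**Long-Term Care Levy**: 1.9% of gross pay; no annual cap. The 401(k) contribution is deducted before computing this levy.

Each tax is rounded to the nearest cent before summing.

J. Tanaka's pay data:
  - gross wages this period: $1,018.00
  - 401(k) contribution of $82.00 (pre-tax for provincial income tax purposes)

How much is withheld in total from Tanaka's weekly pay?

$97.46

Provincial Income Tax: taxable = $1,018.00 − $82.00 = $936.00
  $8.14 + 9.72% × ($936.00 − $200.00) = $8.14 + 9.72% × $736.00 = $79.68
Long-Term Care Levy: 1.9% × $936.00 = $17.78
Total: $79.68 + $17.78 = $97.46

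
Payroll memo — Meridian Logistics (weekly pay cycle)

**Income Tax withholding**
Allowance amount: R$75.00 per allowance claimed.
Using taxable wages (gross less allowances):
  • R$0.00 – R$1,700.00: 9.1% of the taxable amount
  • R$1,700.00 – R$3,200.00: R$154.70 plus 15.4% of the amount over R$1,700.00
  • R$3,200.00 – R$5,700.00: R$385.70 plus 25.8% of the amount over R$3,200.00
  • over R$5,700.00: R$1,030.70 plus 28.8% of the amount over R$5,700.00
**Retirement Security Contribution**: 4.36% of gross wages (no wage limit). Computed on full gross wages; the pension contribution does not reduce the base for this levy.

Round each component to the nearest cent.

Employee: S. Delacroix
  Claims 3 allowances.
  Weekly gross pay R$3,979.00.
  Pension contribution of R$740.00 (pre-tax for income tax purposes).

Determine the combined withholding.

Income Tax: taxable = R$3,979.00 − R$740.00 − 3×R$75.00 = R$3,014.00
  R$154.70 + 15.4% × (R$3,014.00 − R$1,700.00) = R$154.70 + 15.4% × R$1,314.00 = R$357.06
Retirement Security Contribution: 4.36% × R$3,979.00 = R$173.48
Total: R$357.06 + R$173.48 = R$530.54

R$530.54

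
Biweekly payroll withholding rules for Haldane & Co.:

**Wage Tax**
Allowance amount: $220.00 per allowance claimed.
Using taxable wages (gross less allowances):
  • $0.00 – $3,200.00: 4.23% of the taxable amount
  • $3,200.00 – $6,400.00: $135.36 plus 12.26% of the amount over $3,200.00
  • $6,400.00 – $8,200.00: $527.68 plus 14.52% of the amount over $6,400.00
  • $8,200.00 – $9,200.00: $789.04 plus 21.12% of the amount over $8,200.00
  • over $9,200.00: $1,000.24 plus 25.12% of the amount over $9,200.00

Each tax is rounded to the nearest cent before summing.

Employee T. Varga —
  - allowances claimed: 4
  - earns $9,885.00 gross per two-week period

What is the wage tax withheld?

$959.06

Wage Tax: taxable = $9,885.00 − 4×$220.00 = $9,005.00
  $789.04 + 21.12% × ($9,005.00 − $8,200.00) = $789.04 + 21.12% × $805.00 = $959.06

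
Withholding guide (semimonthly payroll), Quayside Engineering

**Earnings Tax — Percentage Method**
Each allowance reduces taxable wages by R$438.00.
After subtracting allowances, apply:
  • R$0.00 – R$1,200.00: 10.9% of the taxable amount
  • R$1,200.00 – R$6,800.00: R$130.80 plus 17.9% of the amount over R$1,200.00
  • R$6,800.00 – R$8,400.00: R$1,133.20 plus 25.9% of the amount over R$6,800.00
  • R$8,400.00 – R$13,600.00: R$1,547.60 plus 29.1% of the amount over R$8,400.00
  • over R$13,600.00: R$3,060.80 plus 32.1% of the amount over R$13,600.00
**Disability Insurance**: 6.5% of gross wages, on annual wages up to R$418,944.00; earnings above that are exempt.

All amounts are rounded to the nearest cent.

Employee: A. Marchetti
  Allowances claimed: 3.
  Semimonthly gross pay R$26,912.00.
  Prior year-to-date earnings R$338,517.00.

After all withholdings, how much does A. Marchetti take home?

R$18,250.56

Earnings Tax: taxable = R$26,912.00 − 3×R$438.00 = R$25,598.00
  R$3,060.80 + 32.1% × (R$25,598.00 − R$13,600.00) = R$3,060.80 + 32.1% × R$11,998.00 = R$6,912.16
Disability Insurance: 6.5% × R$26,912.00 = R$1,749.28
Total withheld: R$6,912.16 + R$1,749.28 = R$8,661.44
Net pay: R$26,912.00 − R$8,661.44 = R$18,250.56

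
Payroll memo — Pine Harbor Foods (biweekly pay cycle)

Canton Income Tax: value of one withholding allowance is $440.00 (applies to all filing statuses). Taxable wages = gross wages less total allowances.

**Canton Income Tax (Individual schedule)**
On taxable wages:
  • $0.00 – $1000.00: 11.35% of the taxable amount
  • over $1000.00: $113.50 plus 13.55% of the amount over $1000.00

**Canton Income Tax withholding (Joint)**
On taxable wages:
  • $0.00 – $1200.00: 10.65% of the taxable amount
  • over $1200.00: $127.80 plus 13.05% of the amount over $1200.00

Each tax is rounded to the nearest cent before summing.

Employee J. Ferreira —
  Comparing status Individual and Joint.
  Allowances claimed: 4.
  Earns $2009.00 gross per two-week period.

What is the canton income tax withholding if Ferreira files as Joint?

Canton Income Tax (Joint): taxable = $2009.00 − 4×$440.00 = $249.00
  10.65% × $249.00 = $26.52

$26.52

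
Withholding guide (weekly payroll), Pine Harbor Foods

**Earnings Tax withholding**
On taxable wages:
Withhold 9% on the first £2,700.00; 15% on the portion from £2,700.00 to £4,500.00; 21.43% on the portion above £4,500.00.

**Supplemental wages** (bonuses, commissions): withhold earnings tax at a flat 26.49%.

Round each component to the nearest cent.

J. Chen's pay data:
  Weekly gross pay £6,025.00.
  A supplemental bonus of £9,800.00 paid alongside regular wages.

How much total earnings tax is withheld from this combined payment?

Earnings Tax: taxable = £6,025.00
  £513.00 + 21.43% × (£6,025.00 − £4,500.00) = £513.00 + 21.43% × £1,525.00 = £839.81
Supplemental (26.49% flat on bonus): 26.49% × £9,800.00 = £2,596.02
Total earnings tax: £839.81 + £2,596.02 = £3,435.83

£3,435.83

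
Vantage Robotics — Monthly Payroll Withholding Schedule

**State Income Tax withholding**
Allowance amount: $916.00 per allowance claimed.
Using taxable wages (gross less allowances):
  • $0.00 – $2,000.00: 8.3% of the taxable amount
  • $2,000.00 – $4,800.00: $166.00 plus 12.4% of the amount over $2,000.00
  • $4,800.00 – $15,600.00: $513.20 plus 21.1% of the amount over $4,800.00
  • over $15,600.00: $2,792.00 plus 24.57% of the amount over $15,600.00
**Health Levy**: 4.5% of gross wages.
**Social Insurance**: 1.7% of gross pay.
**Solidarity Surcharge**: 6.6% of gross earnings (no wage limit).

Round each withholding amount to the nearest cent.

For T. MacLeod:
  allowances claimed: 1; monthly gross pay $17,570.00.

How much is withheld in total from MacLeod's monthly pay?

$5,299.93

State Income Tax: taxable = $17,570.00 − 1×$916.00 = $16,654.00
  $2,792.00 + 24.57% × ($16,654.00 − $15,600.00) = $2,792.00 + 24.57% × $1,054.00 = $3,050.97
Health Levy: 4.5% × $17,570.00 = $790.65
Social Insurance: 1.7% × $17,570.00 = $298.69
Solidarity Surcharge: 6.6% × $17,570.00 = $1,159.62
Total: $3,050.97 + $790.65 + $298.69 + $1,159.62 = $5,299.93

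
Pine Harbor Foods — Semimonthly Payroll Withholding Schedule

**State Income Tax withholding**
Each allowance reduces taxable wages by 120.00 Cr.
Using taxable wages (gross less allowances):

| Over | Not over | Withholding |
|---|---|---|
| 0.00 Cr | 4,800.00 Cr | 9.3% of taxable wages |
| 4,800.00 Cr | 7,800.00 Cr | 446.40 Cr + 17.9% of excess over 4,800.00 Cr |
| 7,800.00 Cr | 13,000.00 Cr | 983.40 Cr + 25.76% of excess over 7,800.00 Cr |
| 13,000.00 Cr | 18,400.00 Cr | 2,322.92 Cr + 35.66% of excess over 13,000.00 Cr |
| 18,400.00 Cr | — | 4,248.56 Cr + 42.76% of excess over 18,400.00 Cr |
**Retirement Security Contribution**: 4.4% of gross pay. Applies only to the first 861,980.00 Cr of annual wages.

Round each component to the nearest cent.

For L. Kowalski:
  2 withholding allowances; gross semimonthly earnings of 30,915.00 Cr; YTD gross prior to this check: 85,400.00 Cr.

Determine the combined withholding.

10,857.61 Cr

State Income Tax: taxable = 30,915.00 Cr − 2×120.00 Cr = 30,675.00 Cr
  4,248.56 Cr + 42.76% × (30,675.00 Cr − 18,400.00 Cr) = 4,248.56 Cr + 42.76% × 12,275.00 Cr = 9,497.35 Cr
Retirement Security Contribution: 4.4% × 30,915.00 Cr = 1,360.26 Cr
Total: 9,497.35 Cr + 1,360.26 Cr = 10,857.61 Cr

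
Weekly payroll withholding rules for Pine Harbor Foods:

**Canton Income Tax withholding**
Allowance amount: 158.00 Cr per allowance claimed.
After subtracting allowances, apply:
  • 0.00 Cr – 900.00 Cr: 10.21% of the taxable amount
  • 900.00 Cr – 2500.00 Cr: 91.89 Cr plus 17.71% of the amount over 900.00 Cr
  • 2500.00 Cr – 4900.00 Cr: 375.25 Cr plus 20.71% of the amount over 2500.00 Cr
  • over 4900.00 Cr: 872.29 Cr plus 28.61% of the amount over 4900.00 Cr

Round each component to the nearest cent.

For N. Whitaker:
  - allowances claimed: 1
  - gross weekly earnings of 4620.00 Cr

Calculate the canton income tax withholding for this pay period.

781.58 Cr

Canton Income Tax: taxable = 4620.00 Cr − 1×158.00 Cr = 4462.00 Cr
  375.25 Cr + 20.71% × (4462.00 Cr − 2500.00 Cr) = 375.25 Cr + 20.71% × 1962.00 Cr = 781.58 Cr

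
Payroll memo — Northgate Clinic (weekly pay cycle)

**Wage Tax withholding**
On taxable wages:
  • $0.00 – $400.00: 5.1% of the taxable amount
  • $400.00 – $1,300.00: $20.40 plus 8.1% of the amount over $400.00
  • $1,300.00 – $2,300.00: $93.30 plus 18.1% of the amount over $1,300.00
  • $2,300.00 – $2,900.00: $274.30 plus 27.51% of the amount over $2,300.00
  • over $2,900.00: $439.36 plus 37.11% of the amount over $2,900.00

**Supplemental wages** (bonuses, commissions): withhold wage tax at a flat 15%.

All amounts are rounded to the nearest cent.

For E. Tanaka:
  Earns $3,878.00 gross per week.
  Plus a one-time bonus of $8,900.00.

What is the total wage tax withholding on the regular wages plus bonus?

$2,137.30

Wage Tax: taxable = $3,878.00
  $439.36 + 37.11% × ($3,878.00 − $2,900.00) = $439.36 + 37.11% × $978.00 = $802.30
Supplemental (15% flat on bonus): 15% × $8,900.00 = $1,335.00
Total wage tax: $802.30 + $1,335.00 = $2,137.30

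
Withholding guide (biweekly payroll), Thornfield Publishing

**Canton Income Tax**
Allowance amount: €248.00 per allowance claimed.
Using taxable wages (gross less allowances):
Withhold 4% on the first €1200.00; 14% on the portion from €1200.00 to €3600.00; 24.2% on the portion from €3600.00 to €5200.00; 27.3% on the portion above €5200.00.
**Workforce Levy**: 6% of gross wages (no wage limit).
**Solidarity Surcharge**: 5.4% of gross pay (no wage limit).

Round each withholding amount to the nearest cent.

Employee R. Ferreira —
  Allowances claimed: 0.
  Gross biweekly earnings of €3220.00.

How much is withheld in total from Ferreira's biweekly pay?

€697.88

Canton Income Tax: taxable = €3220.00
  €48.00 + 14% × (€3220.00 − €1200.00) = €48.00 + 14% × €2020.00 = €330.80
Workforce Levy: 6% × €3220.00 = €193.20
Solidarity Surcharge: 5.4% × €3220.00 = €173.88
Total: €330.80 + €193.20 + €173.88 = €697.88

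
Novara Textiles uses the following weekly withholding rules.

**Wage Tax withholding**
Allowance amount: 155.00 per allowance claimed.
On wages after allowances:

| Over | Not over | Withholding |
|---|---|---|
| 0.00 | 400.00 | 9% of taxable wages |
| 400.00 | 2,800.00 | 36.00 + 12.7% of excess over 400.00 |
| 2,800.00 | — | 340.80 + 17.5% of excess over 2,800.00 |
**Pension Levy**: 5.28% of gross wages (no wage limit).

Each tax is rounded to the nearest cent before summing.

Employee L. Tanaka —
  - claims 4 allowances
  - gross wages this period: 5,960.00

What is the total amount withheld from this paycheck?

1,099.99

Wage Tax: taxable = 5,960.00 − 4×155.00 = 5,340.00
  340.80 + 17.5% × (5,340.00 − 2,800.00) = 340.80 + 17.5% × 2,540.00 = 785.30
Pension Levy: 5.28% × 5,960.00 = 314.69
Total: 785.30 + 314.69 = 1,099.99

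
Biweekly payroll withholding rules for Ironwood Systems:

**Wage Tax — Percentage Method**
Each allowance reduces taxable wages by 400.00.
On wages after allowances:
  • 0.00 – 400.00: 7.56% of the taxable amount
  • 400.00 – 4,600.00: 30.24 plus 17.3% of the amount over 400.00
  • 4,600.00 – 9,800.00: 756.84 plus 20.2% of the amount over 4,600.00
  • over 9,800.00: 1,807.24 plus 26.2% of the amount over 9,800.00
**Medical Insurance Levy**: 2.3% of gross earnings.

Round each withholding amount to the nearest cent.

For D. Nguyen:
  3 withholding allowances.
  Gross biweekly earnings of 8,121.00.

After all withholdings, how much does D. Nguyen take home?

Wage Tax: taxable = 8,121.00 − 3×400.00 = 6,921.00
  756.84 + 20.2% × (6,921.00 − 4,600.00) = 756.84 + 20.2% × 2,321.00 = 1,225.68
Medical Insurance Levy: 2.3% × 8,121.00 = 186.78
Total withheld: 1,225.68 + 186.78 = 1,412.46
Net pay: 8,121.00 − 1,412.46 = 6,708.54

6,708.54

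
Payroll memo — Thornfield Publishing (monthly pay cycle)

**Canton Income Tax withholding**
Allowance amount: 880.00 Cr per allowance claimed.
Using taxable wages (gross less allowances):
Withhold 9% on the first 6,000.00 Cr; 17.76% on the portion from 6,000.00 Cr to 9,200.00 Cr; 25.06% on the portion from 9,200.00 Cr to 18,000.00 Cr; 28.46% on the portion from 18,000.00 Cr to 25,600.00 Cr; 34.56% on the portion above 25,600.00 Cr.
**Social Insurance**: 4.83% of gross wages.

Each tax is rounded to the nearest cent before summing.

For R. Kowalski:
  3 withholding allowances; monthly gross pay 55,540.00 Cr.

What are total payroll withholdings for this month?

Canton Income Tax: taxable = 55,540.00 Cr − 3×880.00 Cr = 52,900.00 Cr
  5,476.56 Cr + 34.56% × (52,900.00 Cr − 25,600.00 Cr) = 5,476.56 Cr + 34.56% × 27,300.00 Cr = 14,911.44 Cr
Social Insurance: 4.83% × 55,540.00 Cr = 2,682.58 Cr
Total: 14,911.44 Cr + 2,682.58 Cr = 17,594.02 Cr

17,594.02 Cr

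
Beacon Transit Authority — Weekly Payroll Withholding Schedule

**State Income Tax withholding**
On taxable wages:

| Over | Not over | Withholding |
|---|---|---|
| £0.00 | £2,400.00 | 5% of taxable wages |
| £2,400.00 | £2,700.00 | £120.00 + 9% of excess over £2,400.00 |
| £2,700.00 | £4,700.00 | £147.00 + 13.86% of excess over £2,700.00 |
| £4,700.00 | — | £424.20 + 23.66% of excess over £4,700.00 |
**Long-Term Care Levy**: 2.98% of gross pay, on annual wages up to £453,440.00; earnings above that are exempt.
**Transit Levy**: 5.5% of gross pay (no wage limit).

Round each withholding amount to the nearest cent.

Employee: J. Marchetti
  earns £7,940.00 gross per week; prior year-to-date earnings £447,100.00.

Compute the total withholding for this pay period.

£1,816.41

State Income Tax: taxable = £7,940.00
  £424.20 + 23.66% × (£7,940.00 − £4,700.00) = £424.20 + 23.66% × £3,240.00 = £1,190.78
Long-Term Care Levy: cap £453,440.00 − YTD £447,100.00 = £6,340.00 subject; 2.98% × £6,340.00 = £188.93
Transit Levy: 5.5% × £7,940.00 = £436.70
Total: £1,190.78 + £188.93 + £436.70 = £1,816.41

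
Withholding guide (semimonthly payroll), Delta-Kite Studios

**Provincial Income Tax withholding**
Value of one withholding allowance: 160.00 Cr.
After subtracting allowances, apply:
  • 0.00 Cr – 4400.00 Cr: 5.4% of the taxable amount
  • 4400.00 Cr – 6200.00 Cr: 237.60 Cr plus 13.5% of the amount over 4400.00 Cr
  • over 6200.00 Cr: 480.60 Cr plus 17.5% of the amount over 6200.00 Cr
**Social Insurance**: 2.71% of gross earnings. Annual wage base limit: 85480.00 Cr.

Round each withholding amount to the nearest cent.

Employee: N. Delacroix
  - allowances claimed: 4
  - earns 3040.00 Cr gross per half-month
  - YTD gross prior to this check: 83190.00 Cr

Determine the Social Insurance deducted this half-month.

62.06 Cr

Social Insurance: cap 85480.00 Cr − YTD 83190.00 Cr = 2290.00 Cr subject; 2.71% × 2290.00 Cr = 62.06 Cr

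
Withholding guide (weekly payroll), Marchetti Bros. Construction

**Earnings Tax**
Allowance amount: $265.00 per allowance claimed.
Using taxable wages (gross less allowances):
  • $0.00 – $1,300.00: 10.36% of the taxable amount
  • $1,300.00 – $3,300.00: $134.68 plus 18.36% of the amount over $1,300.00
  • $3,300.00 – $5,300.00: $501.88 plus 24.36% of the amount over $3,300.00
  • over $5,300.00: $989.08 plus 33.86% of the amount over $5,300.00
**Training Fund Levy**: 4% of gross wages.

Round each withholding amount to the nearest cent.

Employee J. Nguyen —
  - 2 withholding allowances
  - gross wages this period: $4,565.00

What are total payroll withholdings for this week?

$863.53

Earnings Tax: taxable = $4,565.00 − 2×$265.00 = $4,035.00
  $501.88 + 24.36% × ($4,035.00 − $3,300.00) = $501.88 + 24.36% × $735.00 = $680.93
Training Fund Levy: 4% × $4,565.00 = $182.60
Total: $680.93 + $182.60 = $863.53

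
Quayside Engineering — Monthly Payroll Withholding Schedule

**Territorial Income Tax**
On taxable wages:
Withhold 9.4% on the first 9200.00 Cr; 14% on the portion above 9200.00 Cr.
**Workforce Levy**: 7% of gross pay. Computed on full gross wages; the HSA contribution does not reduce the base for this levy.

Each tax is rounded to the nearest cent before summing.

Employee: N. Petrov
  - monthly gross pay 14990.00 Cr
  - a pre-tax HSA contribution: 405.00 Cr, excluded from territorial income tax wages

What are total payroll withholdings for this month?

2668.00 Cr

Territorial Income Tax: taxable = 14990.00 Cr − 405.00 Cr = 14585.00 Cr
  864.80 Cr + 14% × (14585.00 Cr − 9200.00 Cr) = 864.80 Cr + 14% × 5385.00 Cr = 1618.70 Cr
Workforce Levy: 7% × 14990.00 Cr = 1049.30 Cr
Total: 1618.70 Cr + 1049.30 Cr = 2668.00 Cr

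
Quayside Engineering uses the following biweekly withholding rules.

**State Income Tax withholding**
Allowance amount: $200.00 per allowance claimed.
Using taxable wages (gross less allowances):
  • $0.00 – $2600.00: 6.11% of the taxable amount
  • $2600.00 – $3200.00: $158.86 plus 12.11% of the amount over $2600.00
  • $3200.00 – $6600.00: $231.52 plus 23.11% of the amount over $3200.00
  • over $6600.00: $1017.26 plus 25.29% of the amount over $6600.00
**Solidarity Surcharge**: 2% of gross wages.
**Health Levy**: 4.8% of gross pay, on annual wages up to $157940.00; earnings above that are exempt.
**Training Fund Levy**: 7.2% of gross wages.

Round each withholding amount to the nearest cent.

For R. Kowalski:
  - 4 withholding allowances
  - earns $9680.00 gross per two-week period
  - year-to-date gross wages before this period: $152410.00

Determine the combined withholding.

State Income Tax: taxable = $9680.00 − 4×$200.00 = $8880.00
  $1017.26 + 25.29% × ($8880.00 − $6600.00) = $1017.26 + 25.29% × $2280.00 = $1593.87
Solidarity Surcharge: 2% × $9680.00 = $193.60
Health Levy: cap $157940.00 − YTD $152410.00 = $5530.00 subject; 4.8% × $5530.00 = $265.44
Training Fund Levy: 7.2% × $9680.00 = $696.96
Total: $1593.87 + $193.60 + $265.44 + $696.96 = $2749.87

$2749.87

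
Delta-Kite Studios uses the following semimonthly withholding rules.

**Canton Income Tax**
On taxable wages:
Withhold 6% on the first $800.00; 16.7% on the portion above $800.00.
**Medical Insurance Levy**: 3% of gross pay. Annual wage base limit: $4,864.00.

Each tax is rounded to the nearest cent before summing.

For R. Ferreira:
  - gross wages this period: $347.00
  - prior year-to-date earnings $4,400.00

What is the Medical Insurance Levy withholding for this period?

Medical Insurance Levy: 3% × $347.00 = $10.41

$10.41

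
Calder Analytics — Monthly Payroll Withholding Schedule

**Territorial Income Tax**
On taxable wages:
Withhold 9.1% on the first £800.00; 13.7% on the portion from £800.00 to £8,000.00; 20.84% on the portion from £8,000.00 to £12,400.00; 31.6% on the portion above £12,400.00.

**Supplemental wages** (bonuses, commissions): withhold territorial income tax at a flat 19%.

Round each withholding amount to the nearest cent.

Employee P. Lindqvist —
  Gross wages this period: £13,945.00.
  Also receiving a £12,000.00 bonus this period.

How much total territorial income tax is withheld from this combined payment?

£4,744.38

Territorial Income Tax: taxable = £13,945.00
  £1,976.16 + 31.6% × (£13,945.00 − £12,400.00) = £1,976.16 + 31.6% × £1,545.00 = £2,464.38
Supplemental (19% flat on bonus): 19% × £12,000.00 = £2,280.00
Total territorial income tax: £2,464.38 + £2,280.00 = £4,744.38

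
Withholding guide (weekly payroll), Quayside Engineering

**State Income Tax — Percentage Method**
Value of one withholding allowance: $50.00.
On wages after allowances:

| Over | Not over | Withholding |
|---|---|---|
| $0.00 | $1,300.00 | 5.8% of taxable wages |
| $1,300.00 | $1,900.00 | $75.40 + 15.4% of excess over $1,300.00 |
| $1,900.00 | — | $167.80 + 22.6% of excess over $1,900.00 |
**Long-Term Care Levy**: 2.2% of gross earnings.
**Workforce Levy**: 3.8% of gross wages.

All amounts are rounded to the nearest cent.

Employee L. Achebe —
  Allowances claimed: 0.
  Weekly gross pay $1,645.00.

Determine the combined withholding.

$227.23

State Income Tax: taxable = $1,645.00
  $75.40 + 15.4% × ($1,645.00 − $1,300.00) = $75.40 + 15.4% × $345.00 = $128.53
Long-Term Care Levy: 2.2% × $1,645.00 = $36.19
Workforce Levy: 3.8% × $1,645.00 = $62.51
Total: $128.53 + $36.19 + $62.51 = $227.23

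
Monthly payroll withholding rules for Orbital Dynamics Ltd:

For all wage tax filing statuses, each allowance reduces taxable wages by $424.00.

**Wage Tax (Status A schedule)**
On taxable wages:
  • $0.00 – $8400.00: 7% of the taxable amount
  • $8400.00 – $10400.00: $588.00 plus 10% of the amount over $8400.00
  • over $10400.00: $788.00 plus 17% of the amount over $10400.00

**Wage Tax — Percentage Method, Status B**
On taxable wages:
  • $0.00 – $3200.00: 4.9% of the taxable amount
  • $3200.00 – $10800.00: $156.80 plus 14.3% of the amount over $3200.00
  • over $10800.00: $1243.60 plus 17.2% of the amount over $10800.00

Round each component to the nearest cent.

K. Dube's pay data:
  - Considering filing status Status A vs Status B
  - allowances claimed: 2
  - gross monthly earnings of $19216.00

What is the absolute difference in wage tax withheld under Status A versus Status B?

$402.74

Wage Tax (Status A): taxable = $19216.00 − 2×$424.00 = $18368.00
  $788.00 + 17% × ($18368.00 − $10400.00) = $788.00 + 17% × $7968.00 = $2142.56
Wage Tax (Status B): taxable = $19216.00 − 2×$424.00 = $18368.00
  $1243.60 + 17.2% × ($18368.00 − $10800.00) = $1243.60 + 17.2% × $7568.00 = $2545.30
Difference: |$2142.56 − $2545.30| = $402.74 (higher under Status B)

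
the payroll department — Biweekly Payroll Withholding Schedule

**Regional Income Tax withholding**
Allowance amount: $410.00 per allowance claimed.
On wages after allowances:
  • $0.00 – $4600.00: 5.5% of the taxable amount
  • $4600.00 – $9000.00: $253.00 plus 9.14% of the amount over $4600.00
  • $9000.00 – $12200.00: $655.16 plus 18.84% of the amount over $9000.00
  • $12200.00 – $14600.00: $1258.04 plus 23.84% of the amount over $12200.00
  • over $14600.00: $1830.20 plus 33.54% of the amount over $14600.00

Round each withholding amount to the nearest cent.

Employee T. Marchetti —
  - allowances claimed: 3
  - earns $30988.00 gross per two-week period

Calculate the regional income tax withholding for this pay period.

$6914.19

Regional Income Tax: taxable = $30988.00 − 3×$410.00 = $29758.00
  $1830.20 + 33.54% × ($29758.00 − $14600.00) = $1830.20 + 33.54% × $15158.00 = $6914.19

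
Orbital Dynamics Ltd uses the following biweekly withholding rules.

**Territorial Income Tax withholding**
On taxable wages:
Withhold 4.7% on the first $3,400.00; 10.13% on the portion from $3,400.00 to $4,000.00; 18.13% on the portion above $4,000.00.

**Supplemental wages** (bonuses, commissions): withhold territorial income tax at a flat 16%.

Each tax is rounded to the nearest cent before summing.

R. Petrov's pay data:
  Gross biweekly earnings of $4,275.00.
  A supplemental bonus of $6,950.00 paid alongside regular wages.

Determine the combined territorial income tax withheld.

Territorial Income Tax: taxable = $4,275.00
  $220.58 + 18.13% × ($4,275.00 − $4,000.00) = $220.58 + 18.13% × $275.00 = $270.44
Supplemental (16% flat on bonus): 16% × $6,950.00 = $1,112.00
Total territorial income tax: $270.44 + $1,112.00 = $1,382.44

$1,382.44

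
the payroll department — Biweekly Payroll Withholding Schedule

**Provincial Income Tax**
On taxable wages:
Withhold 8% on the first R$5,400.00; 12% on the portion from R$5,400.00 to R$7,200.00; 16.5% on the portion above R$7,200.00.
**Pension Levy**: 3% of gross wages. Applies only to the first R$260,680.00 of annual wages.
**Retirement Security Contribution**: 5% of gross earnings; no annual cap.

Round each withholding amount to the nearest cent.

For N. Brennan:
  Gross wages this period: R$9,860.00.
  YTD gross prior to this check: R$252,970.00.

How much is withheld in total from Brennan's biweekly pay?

R$1,811.20

Provincial Income Tax: taxable = R$9,860.00
  R$648.00 + 16.5% × (R$9,860.00 − R$7,200.00) = R$648.00 + 16.5% × R$2,660.00 = R$1,086.90
Pension Levy: cap R$260,680.00 − YTD R$252,970.00 = R$7,710.00 subject; 3% × R$7,710.00 = R$231.30
Retirement Security Contribution: 5% × R$9,860.00 = R$493.00
Total: R$1,086.90 + R$231.30 + R$493.00 = R$1,811.20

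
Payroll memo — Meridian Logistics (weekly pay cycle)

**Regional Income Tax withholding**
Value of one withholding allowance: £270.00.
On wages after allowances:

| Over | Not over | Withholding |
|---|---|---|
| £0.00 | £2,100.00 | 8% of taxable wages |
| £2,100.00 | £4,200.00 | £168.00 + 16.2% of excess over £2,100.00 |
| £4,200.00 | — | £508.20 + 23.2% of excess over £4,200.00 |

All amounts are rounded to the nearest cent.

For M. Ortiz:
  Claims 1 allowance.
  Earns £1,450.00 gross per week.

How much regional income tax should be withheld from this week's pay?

£94.40

Regional Income Tax: taxable = £1,450.00 − 1×£270.00 = £1,180.00
  8% × £1,180.00 = £94.40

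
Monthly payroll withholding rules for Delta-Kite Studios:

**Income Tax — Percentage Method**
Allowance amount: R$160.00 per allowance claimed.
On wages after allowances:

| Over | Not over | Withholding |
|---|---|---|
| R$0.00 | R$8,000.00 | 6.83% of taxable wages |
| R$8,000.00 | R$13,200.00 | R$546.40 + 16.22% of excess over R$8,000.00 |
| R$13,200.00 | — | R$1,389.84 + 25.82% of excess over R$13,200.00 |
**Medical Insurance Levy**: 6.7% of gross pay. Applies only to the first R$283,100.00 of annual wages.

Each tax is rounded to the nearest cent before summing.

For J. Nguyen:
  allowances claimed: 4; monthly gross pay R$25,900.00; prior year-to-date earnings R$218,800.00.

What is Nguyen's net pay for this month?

Income Tax: taxable = R$25,900.00 − 4×R$160.00 = R$25,260.00
  R$1,389.84 + 25.82% × (R$25,260.00 − R$13,200.00) = R$1,389.84 + 25.82% × R$12,060.00 = R$4,503.73
Medical Insurance Levy: 6.7% × R$25,900.00 = R$1,735.30
Total withheld: R$4,503.73 + R$1,735.30 = R$6,239.03
Net pay: R$25,900.00 − R$6,239.03 = R$19,660.97

R$19,660.97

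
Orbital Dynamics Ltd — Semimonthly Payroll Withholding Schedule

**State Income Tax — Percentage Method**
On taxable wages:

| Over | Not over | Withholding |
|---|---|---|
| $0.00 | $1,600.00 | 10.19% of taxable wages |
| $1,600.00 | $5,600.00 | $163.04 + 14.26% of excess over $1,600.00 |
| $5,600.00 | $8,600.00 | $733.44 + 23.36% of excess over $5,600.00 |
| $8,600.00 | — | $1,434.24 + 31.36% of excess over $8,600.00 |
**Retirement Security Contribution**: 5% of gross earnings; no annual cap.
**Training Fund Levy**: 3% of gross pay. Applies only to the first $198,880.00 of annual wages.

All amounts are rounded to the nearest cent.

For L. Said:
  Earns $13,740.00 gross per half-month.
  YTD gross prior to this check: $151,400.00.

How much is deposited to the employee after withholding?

$9,594.66

State Income Tax: taxable = $13,740.00
  $1,434.24 + 31.36% × ($13,740.00 − $8,600.00) = $1,434.24 + 31.36% × $5,140.00 = $3,046.14
Retirement Security Contribution: 5% × $13,740.00 = $687.00
Training Fund Levy: 3% × $13,740.00 = $412.20
Total withheld: $3,046.14 + $687.00 + $412.20 = $4,145.34
Net pay: $13,740.00 − $4,145.34 = $9,594.66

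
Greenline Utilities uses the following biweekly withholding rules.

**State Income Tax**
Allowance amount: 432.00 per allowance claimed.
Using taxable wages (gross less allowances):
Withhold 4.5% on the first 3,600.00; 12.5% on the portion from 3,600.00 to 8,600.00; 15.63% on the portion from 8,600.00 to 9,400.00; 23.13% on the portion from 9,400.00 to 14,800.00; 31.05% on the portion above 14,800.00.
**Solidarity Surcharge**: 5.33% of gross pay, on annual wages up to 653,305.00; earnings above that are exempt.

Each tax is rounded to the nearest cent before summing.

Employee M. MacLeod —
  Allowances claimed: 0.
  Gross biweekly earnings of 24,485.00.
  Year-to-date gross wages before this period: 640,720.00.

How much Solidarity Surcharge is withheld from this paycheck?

670.78

Solidarity Surcharge: cap 653,305.00 − YTD 640,720.00 = 12,585.00 subject; 5.33% × 12,585.00 = 670.78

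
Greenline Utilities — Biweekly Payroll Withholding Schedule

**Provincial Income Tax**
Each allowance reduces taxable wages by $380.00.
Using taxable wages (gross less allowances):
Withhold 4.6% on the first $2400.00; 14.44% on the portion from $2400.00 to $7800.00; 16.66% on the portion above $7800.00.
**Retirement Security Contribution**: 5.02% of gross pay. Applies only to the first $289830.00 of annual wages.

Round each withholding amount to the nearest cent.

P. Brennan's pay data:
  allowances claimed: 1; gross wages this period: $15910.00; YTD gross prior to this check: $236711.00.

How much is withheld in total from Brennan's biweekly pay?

Provincial Income Tax: taxable = $15910.00 − 1×$380.00 = $15530.00
  $890.16 + 16.66% × ($15530.00 − $7800.00) = $890.16 + 16.66% × $7730.00 = $2177.98
Retirement Security Contribution: 5.02% × $15910.00 = $798.68
Total: $2177.98 + $798.68 = $2976.66

$2976.66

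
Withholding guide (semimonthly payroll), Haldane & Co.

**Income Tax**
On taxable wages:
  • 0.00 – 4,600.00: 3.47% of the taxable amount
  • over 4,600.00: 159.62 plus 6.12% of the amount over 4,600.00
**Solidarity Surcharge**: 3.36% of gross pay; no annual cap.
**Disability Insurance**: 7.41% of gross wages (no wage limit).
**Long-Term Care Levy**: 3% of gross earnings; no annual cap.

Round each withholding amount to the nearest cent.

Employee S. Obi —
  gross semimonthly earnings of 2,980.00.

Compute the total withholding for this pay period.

Income Tax: taxable = 2,980.00
  3.47% × 2,980.00 = 103.41
Solidarity Surcharge: 3.36% × 2,980.00 = 100.13
Disability Insurance: 7.41% × 2,980.00 = 220.82
Long-Term Care Levy: 3% × 2,980.00 = 89.40
Total: 103.41 + 100.13 + 220.82 + 89.40 = 513.76

513.76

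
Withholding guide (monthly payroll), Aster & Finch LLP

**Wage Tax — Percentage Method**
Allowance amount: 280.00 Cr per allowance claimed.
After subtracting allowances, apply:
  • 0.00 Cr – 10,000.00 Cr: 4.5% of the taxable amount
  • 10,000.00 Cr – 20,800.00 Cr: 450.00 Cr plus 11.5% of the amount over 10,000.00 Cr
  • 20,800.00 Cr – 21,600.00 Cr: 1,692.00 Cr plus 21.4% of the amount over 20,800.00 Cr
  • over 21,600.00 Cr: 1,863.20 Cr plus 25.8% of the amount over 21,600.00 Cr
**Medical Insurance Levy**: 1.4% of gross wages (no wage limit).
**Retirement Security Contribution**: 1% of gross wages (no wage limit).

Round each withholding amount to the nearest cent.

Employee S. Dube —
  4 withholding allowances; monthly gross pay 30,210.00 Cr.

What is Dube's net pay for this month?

25,689.34 Cr

Wage Tax: taxable = 30,210.00 Cr − 4×280.00 Cr = 29,090.00 Cr
  1,863.20 Cr + 25.8% × (29,090.00 Cr − 21,600.00 Cr) = 1,863.20 Cr + 25.8% × 7,490.00 Cr = 3,795.62 Cr
Medical Insurance Levy: 1.4% × 30,210.00 Cr = 422.94 Cr
Retirement Security Contribution: 1% × 30,210.00 Cr = 302.10 Cr
Total withheld: 3,795.62 Cr + 422.94 Cr + 302.10 Cr = 4,520.66 Cr
Net pay: 30,210.00 Cr − 4,520.66 Cr = 25,689.34 Cr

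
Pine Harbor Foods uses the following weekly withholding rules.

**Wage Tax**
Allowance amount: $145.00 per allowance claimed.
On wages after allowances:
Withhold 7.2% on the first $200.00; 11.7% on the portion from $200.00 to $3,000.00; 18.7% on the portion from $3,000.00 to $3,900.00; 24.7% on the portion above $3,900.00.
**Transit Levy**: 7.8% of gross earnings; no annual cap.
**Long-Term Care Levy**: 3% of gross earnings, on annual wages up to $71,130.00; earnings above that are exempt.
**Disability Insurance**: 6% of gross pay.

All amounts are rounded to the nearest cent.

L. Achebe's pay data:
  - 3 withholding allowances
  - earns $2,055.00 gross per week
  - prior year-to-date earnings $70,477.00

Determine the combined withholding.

Wage Tax: taxable = $2,055.00 − 3×$145.00 = $1,620.00
  $14.40 + 11.7% × ($1,620.00 − $200.00) = $14.40 + 11.7% × $1,420.00 = $180.54
Transit Levy: 7.8% × $2,055.00 = $160.29
Long-Term Care Levy: cap $71,130.00 − YTD $70,477.00 = $653.00 subject; 3% × $653.00 = $19.59
Disability Insurance: 6% × $2,055.00 = $123.30
Total: $180.54 + $160.29 + $19.59 + $123.30 = $483.72

$483.72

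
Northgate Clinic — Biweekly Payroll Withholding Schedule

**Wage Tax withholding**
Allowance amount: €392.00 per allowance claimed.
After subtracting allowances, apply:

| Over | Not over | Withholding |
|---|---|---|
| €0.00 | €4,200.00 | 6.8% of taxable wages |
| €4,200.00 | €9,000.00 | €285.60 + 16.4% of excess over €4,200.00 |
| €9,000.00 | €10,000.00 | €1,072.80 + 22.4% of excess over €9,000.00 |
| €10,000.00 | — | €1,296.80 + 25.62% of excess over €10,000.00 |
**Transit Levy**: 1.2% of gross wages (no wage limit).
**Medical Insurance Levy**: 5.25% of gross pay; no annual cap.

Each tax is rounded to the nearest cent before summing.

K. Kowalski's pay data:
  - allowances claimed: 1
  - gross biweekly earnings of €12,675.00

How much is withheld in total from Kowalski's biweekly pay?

€2,699.24

Wage Tax: taxable = €12,675.00 − 1×€392.00 = €12,283.00
  €1,296.80 + 25.62% × (€12,283.00 − €10,000.00) = €1,296.80 + 25.62% × €2,283.00 = €1,881.70
Transit Levy: 1.2% × €12,675.00 = €152.10
Medical Insurance Levy: 5.25% × €12,675.00 = €665.44
Total: €1,881.70 + €152.10 + €665.44 = €2,699.24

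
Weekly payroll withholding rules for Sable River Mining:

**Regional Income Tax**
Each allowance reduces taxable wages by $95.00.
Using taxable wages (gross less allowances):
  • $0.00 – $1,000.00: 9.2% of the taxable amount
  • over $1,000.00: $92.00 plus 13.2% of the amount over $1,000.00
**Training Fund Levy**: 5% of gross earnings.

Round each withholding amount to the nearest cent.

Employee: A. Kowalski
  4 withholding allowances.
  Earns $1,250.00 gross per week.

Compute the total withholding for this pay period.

Regional Income Tax: taxable = $1,250.00 − 4×$95.00 = $870.00
  9.2% × $870.00 = $80.04
Training Fund Levy: 5% × $1,250.00 = $62.50
Total: $80.04 + $62.50 = $142.54

$142.54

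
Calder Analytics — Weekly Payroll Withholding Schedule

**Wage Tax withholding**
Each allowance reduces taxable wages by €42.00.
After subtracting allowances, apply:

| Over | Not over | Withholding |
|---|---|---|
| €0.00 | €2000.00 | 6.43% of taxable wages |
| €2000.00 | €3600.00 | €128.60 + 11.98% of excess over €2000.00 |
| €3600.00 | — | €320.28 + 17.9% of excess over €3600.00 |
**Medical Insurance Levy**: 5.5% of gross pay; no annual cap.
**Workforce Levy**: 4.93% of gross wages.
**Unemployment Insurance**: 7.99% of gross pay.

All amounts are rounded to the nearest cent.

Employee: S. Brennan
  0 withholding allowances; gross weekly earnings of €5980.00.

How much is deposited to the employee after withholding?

€4132.19

Wage Tax: taxable = €5980.00
  €320.28 + 17.9% × (€5980.00 − €3600.00) = €320.28 + 17.9% × €2380.00 = €746.30
Medical Insurance Levy: 5.5% × €5980.00 = €328.90
Workforce Levy: 4.93% × €5980.00 = €294.81
Unemployment Insurance: 7.99% × €5980.00 = €477.80
Total withheld: €746.30 + €328.90 + €294.81 + €477.80 = €1847.81
Net pay: €5980.00 − €1847.81 = €4132.19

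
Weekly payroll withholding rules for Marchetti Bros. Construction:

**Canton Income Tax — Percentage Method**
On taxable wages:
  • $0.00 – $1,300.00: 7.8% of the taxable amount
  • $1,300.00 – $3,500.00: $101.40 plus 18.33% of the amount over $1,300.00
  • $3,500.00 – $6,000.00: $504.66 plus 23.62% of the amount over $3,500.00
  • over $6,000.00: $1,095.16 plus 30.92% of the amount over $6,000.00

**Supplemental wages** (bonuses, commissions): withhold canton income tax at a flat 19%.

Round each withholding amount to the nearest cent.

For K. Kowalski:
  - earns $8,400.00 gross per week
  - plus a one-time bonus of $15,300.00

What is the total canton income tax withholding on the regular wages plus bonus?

Canton Income Tax: taxable = $8,400.00
  $1,095.16 + 30.92% × ($8,400.00 − $6,000.00) = $1,095.16 + 30.92% × $2,400.00 = $1,837.24
Supplemental (19% flat on bonus): 19% × $15,300.00 = $2,907.00
Total canton income tax: $1,837.24 + $2,907.00 = $4,744.24

$4,744.24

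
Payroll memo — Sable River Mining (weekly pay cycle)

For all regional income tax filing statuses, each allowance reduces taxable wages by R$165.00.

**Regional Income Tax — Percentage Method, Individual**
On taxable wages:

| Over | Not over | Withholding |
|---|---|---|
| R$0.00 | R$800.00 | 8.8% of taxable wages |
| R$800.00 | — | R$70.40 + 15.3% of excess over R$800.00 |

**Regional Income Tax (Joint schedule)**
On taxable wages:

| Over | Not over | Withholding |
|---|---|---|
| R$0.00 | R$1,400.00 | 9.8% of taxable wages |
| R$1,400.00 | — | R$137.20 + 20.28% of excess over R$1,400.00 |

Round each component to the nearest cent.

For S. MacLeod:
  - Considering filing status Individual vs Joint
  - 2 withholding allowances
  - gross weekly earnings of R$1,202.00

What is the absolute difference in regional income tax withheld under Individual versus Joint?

Regional Income Tax (Individual): taxable = R$1,202.00 − 2×R$165.00 = R$872.00
  R$70.40 + 15.3% × (R$872.00 − R$800.00) = R$70.40 + 15.3% × R$72.00 = R$81.42
Regional Income Tax (Joint): taxable = R$1,202.00 − 2×R$165.00 = R$872.00
  9.8% × R$872.00 = R$85.46
Difference: |R$81.42 − R$85.46| = R$4.04 (higher under Joint)

R$4.04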